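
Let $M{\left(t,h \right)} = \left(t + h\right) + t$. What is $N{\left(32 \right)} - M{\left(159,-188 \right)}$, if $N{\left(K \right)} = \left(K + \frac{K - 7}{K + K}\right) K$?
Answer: $\frac{1813}{2} \approx 906.5$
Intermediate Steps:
$M{\left(t,h \right)} = h + 2 t$ ($M{\left(t,h \right)} = \left(h + t\right) + t = h + 2 t$)
$N{\left(K \right)} = K \left(K + \frac{-7 + K}{2 K}\right)$ ($N{\left(K \right)} = \left(K + \frac{-7 + K}{2 K}\right) K = K \left(K + \frac{-7 + K}{2 K}\right)$)
$N{\left(32 \right)} - M{\left(159,-188 \right)} = \left(- \frac{7}{2} + 32^{2} + \frac{1}{2} \cdot 32\right) - \left(-188 + 2 \cdot 159\right) = \left(- \frac{7}{2} + 1024 + 16\right) - \left(-188 + 318\right) = \frac{2073}{2} - 130 = \frac{1813}{2}$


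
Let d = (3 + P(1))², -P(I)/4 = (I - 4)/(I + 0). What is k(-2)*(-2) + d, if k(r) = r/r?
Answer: 223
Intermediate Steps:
P(I) = -4*(-4 + I)/I (P(I) = -4*(I - 4)/(I + 0) = -4*(-4 + I)/I)
k(r) = 1
d = 225 (d = (3 + (-4 + 16/1))² = (3 + (-4 + 16*1))² = (3 + (-4 + 16))² = (3 + 12)² = 15² = 225)
k(-2)*(-2) + d = 1*(-2) + 225 = -2 + 225 = 223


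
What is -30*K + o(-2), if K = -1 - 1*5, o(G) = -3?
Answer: 177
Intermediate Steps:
K = -6 (K = -1 - 5 = -6)
-30*K + o(-2) = -30*(-6) - 3 = 180 - 3 = 177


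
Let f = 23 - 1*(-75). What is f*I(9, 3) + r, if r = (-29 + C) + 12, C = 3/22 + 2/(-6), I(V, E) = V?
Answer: 57077/66 ≈ 864.80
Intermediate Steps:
f = 98 (f = 23 + 75 = 98)
C = -13/66 (C = 3*(1/22) + 2*(-⅙) = 3/22 - ⅓ = -13/66 ≈ -0.19697)
r = -1135/66 (r = (-29 - 13/66) + 12 = -1927/66 + 12 = -1135/66 ≈ -17.197)
f*I(9, 3) + r = 98*9 - 1135/66 = 882 - 1135/66 = 57077/66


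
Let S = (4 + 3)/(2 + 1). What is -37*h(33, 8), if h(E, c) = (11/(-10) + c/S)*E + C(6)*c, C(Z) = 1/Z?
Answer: -607429/210 ≈ -2892.5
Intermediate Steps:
S = 7/3 ≈ 2.3333
h(E, c) = c/6 + E*(-11/10 + 3*c/7) (h(E, c) = (11/(-10) + c/(7/3))*E + c/6 = (11*(-⅒) + c*(3/7))*E + c/6 = (-11/10 + 3*c/7)*E + c/6 = E*(-11/10 + 3*c/7) + c/6 = c/6 + E*(-11/10 + 3*c/7))
-37*h(33, 8) = -37*(-11/10*33 + (⅙)*8 + (3/7)*33*8) = -37*(-363/10 + 4/3 + 792/7) = -37*16417/210 = -607429/210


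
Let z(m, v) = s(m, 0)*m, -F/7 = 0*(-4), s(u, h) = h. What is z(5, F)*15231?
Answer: 0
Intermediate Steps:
F = 0 (F = -0*(-4) = -7*0 = 0)
z(m, v) = 0 (z(m, v) = 0*m = 0)
z(5, F)*15231 = 0*15231 = 0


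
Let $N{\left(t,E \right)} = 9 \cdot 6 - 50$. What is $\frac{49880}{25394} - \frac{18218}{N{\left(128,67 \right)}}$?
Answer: $- \frac{115607093}{25394} \approx -4552.5$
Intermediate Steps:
$N{\left(t,E \right)} = 4$ ($N{\left(t,E \right)} = 54 - 50 = 4$)
$\frac{49880}{25394} - \frac{18218}{N{\left(128,67 \right)}} = \frac{49880}{25394} - \frac{18218}{4} = 49880 \cdot \frac{1}{25394} - \frac{9109}{2} = \frac{24940}{12697} - \frac{9109}{2} = - \frac{115607093}{25394}$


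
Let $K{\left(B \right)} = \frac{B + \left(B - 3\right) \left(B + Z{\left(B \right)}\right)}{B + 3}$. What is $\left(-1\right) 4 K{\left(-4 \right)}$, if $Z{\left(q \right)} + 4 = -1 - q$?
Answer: $124$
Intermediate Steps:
$Z{\left(q \right)} = -5 - q$ ($Z{\left(q \right)} = -4 - \left(1 + q\right) = -5 - q$)
$K{\left(B \right)} = \frac{15 - 4 B}{3 + B}$ ($K{\left(B \right)} = \frac{B + \left(B - 3\right) \left(B - \left(5 + B\right)\right)}{B + 3} = \frac{B + \left(-3 + B\right) \left(-5\right)}{3 + B} = \frac{B - \left(-15 + 5 B\right)}{3 + B} = \frac{15 - 4 B}{3 + B}$)
$\left(-1\right) 4 K{\left(-4 \right)} = \left(-1\right) 4 \frac{15 - -16}{3 - 4} = - 4 \frac{15 + 16}{-1} = - 4 \left(\left(-1\right) 31\right) = \left(-4\right) \left(-31\right) = 124$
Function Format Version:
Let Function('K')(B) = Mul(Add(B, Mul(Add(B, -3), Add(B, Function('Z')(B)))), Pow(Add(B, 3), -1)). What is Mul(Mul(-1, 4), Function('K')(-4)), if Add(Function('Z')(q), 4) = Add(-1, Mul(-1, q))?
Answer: 124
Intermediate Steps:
Function('Z')(q) = Add(-5, Mul(-1, q)) (Function('Z')(q) = Add(-4, Add(-1, Mul(-1, q))) = Add(-5, Mul(-1, q)))
Function('K')(B) = Mul(Pow(Add(3, B), -1), Add(15, Mul(-4, B))) (Function('K')(B) = Mul(Add(B, Mul(Add(B, -3), Add(B, Add(-5, Mul(-1, B))))), Pow(Add(B, 3), -1)) = Mul(Add(B, Mul(Add(-3, B), -5)), Pow(Add(3, B), -1)) = Mul(Add(B, Add(15, Mul(-5, B))), Pow(Add(3, B), -1)) = Mul(Add(15, Mul(-4, B)), Pow(Add(3, B), -1)) = Mul(Pow(Add(3, B), -1), Add(15, Mul(-4, B))))
Mul(Mul(-1, 4), Function('K')(-4)) = Mul(Mul(-1, 4), Mul(Pow(Add(3, -4), -1), Add(15, Mul(-4, -4)))) = Mul(-4, Mul(Pow(-1, -1), Add(15, 16))) = Mul(-4, Mul(-1, 31)) = Mul(-4, -31) = 124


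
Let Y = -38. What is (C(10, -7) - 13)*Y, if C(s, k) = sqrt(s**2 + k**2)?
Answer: 494 - 38*sqrt(149) ≈ 30.151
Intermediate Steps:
C(s, k) = sqrt(k**2 + s**2)
(C(10, -7) - 13)*Y = (sqrt((-7)**2 + 10**2) - 13)*(-38) = (sqrt(49 + 100) - 13)*(-38) = (sqrt(149) - 13)*(-38) = (-13 + sqrt(149))*(-38) = 494 - 38*sqrt(149)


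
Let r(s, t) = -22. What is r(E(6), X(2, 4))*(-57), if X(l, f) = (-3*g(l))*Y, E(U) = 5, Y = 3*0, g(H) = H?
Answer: 1254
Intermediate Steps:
Y = 0
X(l, f) = 0 (X(l, f) = -3*l*0 = 0)
r(E(6), X(2, 4))*(-57) = -22*(-57) = 1254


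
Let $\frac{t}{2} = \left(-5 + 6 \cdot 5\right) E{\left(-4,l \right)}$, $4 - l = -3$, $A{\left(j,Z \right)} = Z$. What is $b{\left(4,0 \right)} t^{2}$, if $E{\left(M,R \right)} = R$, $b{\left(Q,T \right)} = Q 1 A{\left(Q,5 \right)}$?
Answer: $2450000$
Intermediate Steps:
$b{\left(Q,T \right)} = 5 Q$ ($b{\left(Q,T \right)} = Q 1 \cdot 5 = Q 5 = 5 Q$)
$l = 7$ ($l = 4 - -3 = 4 + 3 = 7$)
$t = 350$ ($t = 2 \left(-5 + 6 \cdot 5\right) 7 = 2 \left(-5 + 30\right) 7 = 2 \cdot 25 \cdot 7 = 2 \cdot 175 = 350$)
$b{\left(4,0 \right)} t^{2} = 5 \cdot 4 \cdot 350^{2} = 20 \cdot 122500 = 2450000$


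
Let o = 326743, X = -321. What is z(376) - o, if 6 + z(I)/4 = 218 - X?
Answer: -324611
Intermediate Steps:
z(I) = 2132 (z(I) = -24 + 4*(218 - 1*(-321)) = -24 + 4*(218 + 321) = -24 + 4*539 = -24 + 2156 = 2132)
z(376) - o = 2132 - 1*326743 = 2132 - 326743 = -324611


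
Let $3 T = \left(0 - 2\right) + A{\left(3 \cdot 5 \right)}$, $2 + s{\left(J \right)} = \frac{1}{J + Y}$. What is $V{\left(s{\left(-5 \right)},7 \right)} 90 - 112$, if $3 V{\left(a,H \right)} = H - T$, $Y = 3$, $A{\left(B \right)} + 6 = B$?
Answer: $28$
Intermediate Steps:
$A{\left(B \right)} = -6 + B$
$s{\left(J \right)} = -2 + \frac{1}{3 + J}$ ($s{\left(J \right)} = -2 + \frac{1}{J + 3} = -2 + \frac{1}{3 + J}$)
$T = \frac{7}{3}$ ($T = \frac{\left(0 - 2\right) + \left(-6 + 3 \cdot 5\right)}{3} = \frac{-2 + \left(-6 + 15\right)}{3} = \frac{-2 + 9}{3} = \frac{1}{3} \cdot 7 = \frac{7}{3} \approx 2.3333$)
$V{\left(a,H \right)} = - \frac{7}{9} + \frac{H}{3}$ ($V{\left(a,H \right)} = \frac{H - \frac{7}{3}}{3} = \frac{- \frac{7}{3} + H}{3} = - \frac{7}{9} + \frac{H}{3}$)
$V{\left(s{\left(-5 \right)},7 \right)} 90 - 112 = \left(- \frac{7}{9} + \frac{1}{3} \cdot 7\right) 90 - 112 = \left(- \frac{7}{9} + \frac{7}{3}\right) 90 - 112 = \frac{14}{9} \cdot 90 - 112 = 140 - 112 = 28$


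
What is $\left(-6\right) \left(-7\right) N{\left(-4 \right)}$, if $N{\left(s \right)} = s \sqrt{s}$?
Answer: $- 336 i \approx - 336.0 i$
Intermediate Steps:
$N{\left(s \right)} = s^{\frac{3}{2}}$
$\left(-6\right) \left(-7\right) N{\left(-4 \right)} = \left(-6\right) \left(-7\right) \left(-4\right)^{\frac{3}{2}} = 42 \left(- 8 i\right) = - 336 i$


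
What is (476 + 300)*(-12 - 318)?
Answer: -256080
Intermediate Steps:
(476 + 300)*(-12 - 318) = 776*(-330) = -256080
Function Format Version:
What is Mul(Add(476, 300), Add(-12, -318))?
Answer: -256080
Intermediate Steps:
Mul(Add(476, 300), Add(-12, -318)) = Mul(776, -330) = -256080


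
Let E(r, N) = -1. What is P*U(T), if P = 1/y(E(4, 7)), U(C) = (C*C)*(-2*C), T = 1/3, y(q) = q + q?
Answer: 1/27 ≈ 0.037037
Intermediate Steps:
y(q) = 2*q
T = 1/3 ≈ 0.33333
U(C) = -2*C**3 (U(C) = C**2*(-2*C) = -2*C**3)
P = -1/2 (P = 1/(2*(-1)) = 1/(-2) = -1/2 ≈ -0.50000)
P*U(T) = -(-1)*(1/3)**3 = -(-1)/27 = -1/2*(-2/27) = 1/27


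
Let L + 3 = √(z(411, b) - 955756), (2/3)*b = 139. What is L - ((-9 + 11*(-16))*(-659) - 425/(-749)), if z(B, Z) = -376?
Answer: -91317007/749 + 2*I*√239033 ≈ -1.2192e+5 + 977.82*I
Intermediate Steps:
b = 417/2 (b = (3/2)*139 = 417/2 ≈ 208.50)
L = -3 + 2*I*√239033 (L = -3 + √(-376 - 955756) = -3 + √(-956132) = -3 + 2*I*√239033 ≈ -3.0 + 977.82*I)
L - ((-9 + 11*(-16))*(-659) - 425/(-749)) = (-3 + 2*I*√239033) - ((-9 + 11*(-16))*(-659) - 425/(-749)) = (-3 + 2*I*√239033) - ((-9 - 176)*(-659) - 425*(-1/749)) = (-3 + 2*I*√239033) - (-185*(-659) + 425/749) = (-3 + 2*I*√239033) - (121915 + 425/749) = (-3 + 2*I*√239033) - 1*91314760/749 = (-3 + 2*I*√239033) - 91314760/749 = -91317007/749 + 2*I*√239033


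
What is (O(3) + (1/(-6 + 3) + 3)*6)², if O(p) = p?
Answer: 361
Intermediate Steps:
(O(3) + (1/(-6 + 3) + 3)*6)² = (3 + (1/(-6 + 3) + 3)*6)² = (3 + (1/(-3) + 3)*6)² = (3 + (-⅓ + 3)*6)² = (3 + (8/3)*6)² = (3 + 16)² = 19² = 361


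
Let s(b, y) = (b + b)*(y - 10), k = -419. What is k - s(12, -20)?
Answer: 301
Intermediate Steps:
s(b, y) = 2*b*(-10 + y) (s(b, y) = (2*b)*(-10 + y) = 2*b*(-10 + y))
k - s(12, -20) = -419 - 2*12*(-10 - 20) = -419 - 2*12*(-30) = -419 - 1*(-720) = -419 + 720 = 301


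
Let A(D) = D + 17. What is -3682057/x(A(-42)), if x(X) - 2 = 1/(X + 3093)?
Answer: -11296550876/6137 ≈ -1.8407e+6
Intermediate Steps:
A(D) = 17 + D
x(X) = 2 + 1/(3093 + X) (x(X) = 2 + 1/(X + 3093) = 2 + 1/(3093 + X))
-3682057/x(A(-42)) = -3682057*(3093 + (17 - 42))/(6187 + 2*(17 - 42)) = -3682057*(3093 - 25)/(6187 + 2*(-25)) = -3682057*3068/(6187 - 50) = -3682057/((1/3068)*6137) = -3682057/6137/3068 = -3682057*3068/6137 = -11296550876/6137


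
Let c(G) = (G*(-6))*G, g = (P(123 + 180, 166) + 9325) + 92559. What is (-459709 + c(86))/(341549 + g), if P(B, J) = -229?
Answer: -504085/443204 ≈ -1.1374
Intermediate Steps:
g = 101655 (g = (-229 + 9325) + 92559 = 9096 + 92559 = 101655)
c(G) = -6*G² (c(G) = (-6*G)*G = -6*G²)
(-459709 + c(86))/(341549 + g) = (-459709 - 6*86²)/(341549 + 101655) = (-459709 - 6*7396)/443204 = (-459709 - 44376)*(1/443204) = -504085*1/443204 = -504085/443204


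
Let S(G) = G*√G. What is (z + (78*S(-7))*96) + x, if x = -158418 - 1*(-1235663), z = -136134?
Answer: 941111 - 52416*I*√7 ≈ 9.4111e+5 - 1.3868e+5*I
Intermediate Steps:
S(G) = G^(3/2)
x = 1077245 (x = -158418 + 1235663 = 1077245)
(z + (78*S(-7))*96) + x = (-136134 + (78*(-7)^(3/2))*96) + 1077245 = (-136134 + (78*(-7*I*√7))*96) + 1077245 = (-136134 - 546*I*√7*96) + 1077245 = (-136134 - 52416*I*√7) + 1077245 = 941111 - 52416*I*√7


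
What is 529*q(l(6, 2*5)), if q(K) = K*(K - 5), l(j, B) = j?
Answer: 3174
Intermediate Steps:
q(K) = K*(-5 + K)
529*q(l(6, 2*5)) = 529*(6*(-5 + 6)) = 529*(6*1) = 529*6 = 3174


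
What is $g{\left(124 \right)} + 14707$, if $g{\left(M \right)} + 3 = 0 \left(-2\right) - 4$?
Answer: $14700$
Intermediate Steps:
$g{\left(M \right)} = -7$ ($g{\left(M \right)} = -3 + \left(0 \left(-2\right) - 4\right) = -3 + \left(0 - 4\right) = -3 - 4 = -7$)
$g{\left(124 \right)} + 14707 = -7 + 14707 = 14700$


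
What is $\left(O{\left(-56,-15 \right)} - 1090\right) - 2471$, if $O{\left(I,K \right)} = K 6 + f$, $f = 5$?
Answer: $-3646$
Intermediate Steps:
$O{\left(I,K \right)} = 5 + 6 K$ ($O{\left(I,K \right)} = K 6 + 5 = 6 K + 5 = 5 + 6 K$)
$\left(O{\left(-56,-15 \right)} - 1090\right) - 2471 = \left(\left(5 + 6 \left(-15\right)\right) - 1090\right) - 2471 = \left(\left(5 - 90\right) - 1090\right) - 2471 = \left(-85 - 1090\right) - 2471 = -1175 - 2471 = -3646$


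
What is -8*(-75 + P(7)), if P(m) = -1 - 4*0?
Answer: 608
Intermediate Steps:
P(m) = -1 (P(m) = -1 + 0 = -1)
-8*(-75 + P(7)) = -8*(-75 - 1) = -8*(-76) = 608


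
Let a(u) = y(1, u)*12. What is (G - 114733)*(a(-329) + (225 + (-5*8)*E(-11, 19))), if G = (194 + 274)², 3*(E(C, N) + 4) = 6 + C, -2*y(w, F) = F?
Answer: 758925607/3 ≈ 2.5298e+8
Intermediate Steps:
y(w, F) = -F/2
E(C, N) = -2 + C/3 (E(C, N) = -4 + (6 + C)/3 = -4 + (2 + C/3) = -2 + C/3)
a(u) = -6*u (a(u) = -u/2*12 = -6*u)
G = 219024 (G = 468² = 219024)
(G - 114733)*(a(-329) + (225 + (-5*8)*E(-11, 19))) = (219024 - 114733)*(-6*(-329) + (225 + (-5*8)*(-2 + (⅓)*(-11)))) = 104291*(1974 + (225 - 40*(-2 - 11/3))) = 104291*(1974 + (225 - 40*(-17/3))) = 104291*(1974 + (225 + 680/3)) = 104291*(1974 + 1355/3) = 104291*(7277/3) = 758925607/3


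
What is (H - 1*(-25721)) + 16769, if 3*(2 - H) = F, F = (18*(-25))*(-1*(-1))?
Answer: 42642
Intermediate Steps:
F = -450 (F = -450*1 = -450)
H = 152 (H = 2 - ⅓*(-450) = 2 + 150 = 152)
(H - 1*(-25721)) + 16769 = (152 - 1*(-25721)) + 16769 = (152 + 25721) + 16769 = 25873 + 16769 = 42642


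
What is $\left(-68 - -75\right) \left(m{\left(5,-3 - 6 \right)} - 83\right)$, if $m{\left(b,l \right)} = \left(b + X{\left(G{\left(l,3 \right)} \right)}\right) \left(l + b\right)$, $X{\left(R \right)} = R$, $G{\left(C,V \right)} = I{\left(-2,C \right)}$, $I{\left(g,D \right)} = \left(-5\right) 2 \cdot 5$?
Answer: $679$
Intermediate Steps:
$I{\left(g,D \right)} = -50$ ($I{\left(g,D \right)} = \left(-10\right) 5 = -50$)
$G{\left(C,V \right)} = -50$
$m{\left(b,l \right)} = \left(-50 + b\right) \left(b + l\right)$ ($m{\left(b,l \right)} = \left(b - 50\right) \left(l + b\right) = \left(-50 + b\right) \left(b + l\right)$)
$\left(-68 - -75\right) \left(m{\left(5,-3 - 6 \right)} - 83\right) = \left(-68 - -75\right) \left(\left(5^{2} - 250 - 50 \left(-3 - 6\right) + 5 \left(-3 - 6\right)\right) - 83\right) = \left(-68 + 75\right) \left(\left(25 - 250 - -450 + 5 \left(-9\right)\right) - 83\right) = 7 \left(\left(25 - 250 + 450 - 45\right) - 83\right) = 7 \left(180 - 83\right) = 7 \cdot 97 = 679$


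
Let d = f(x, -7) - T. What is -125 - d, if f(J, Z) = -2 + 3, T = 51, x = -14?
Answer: -75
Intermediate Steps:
f(J, Z) = 1
d = -50 (d = 1 - 1*51 = 1 - 51 = -50)
-125 - d = -125 - 1*(-50) = -125 + 50 = -75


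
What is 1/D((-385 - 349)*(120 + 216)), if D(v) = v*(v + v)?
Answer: 1/121646794752 ≈ 8.2205e-12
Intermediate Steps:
D(v) = 2*v² (D(v) = v*(2*v) = 2*v²)
1/D((-385 - 349)*(120 + 216)) = 1/(2*((-385 - 349)*(120 + 216))²) = 1/(2*(-734*336)²) = 1/(2*(-246624)²) = 1/(2*60823397376) = 1/121646794752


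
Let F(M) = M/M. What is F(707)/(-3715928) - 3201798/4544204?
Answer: -2974413845687/4221483720328 ≈ -0.70459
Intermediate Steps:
F(M) = 1
F(707)/(-3715928) - 3201798/4544204 = 1/(-3715928) - 3201798/4544204 = 1*(-1/3715928) - 3201798*1/4544204 = -1/3715928 - 1600899/2272102 = -2974413845687/4221483720328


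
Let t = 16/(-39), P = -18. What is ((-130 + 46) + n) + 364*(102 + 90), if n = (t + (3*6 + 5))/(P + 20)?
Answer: 5445593/78 ≈ 69815.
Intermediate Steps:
t = -16/39 (t = 16*(-1/39) = -16/39 ≈ -0.41026)
n = 881/78 (n = (-16/39 + (3*6 + 5))/(-18 + 20) = (-16/39 + (18 + 5))/2 = (-16/39 + 23)*(½) = (881/39)*(½) = 881/78 ≈ 11.295)
((-130 + 46) + n) + 364*(102 + 90) = ((-130 + 46) + 881/78) + 364*(102 + 90) = (-84 + 881/78) + 364*192 = -5671/78 + 69888 = 5445593/78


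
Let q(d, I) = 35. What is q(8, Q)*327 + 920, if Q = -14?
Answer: 12365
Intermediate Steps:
q(8, Q)*327 + 920 = 35*327 + 920 = 11445 + 920 = 12365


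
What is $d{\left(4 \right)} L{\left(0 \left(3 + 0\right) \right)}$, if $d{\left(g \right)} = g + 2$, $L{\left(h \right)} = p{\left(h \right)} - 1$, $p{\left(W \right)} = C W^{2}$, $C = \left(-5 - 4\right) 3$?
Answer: $-6$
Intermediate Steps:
$C = -27$ ($C = \left(-9\right) 3 = -27$)
$p{\left(W \right)} = - 27 W^{2}$
$L{\left(h \right)} = -1 - 27 h^{2}$ ($L{\left(h \right)} = - 27 h^{2} - 1 = -1 - 27 h^{2}$)
$d{\left(g \right)} = 2 + g$
$d{\left(4 \right)} L{\left(0 \left(3 + 0\right) \right)} = \left(2 + 4\right) \left(-1 - 27 \left(0 \left(3 + 0\right)\right)^{2}\right) = 6 \left(-1 - 27 \left(0 \cdot 3\right)^{2}\right) = 6 \left(-1 - 27 \cdot 0^{2}\right) = 6 \left(-1 - 0\right) = 6 \left(-1 + 0\right) = 6 \left(-1\right) = -6$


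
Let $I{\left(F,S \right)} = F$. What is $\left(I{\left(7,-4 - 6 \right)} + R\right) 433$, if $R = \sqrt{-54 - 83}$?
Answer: $3031 + 433 i \sqrt{137} \approx 3031.0 + 5068.1 i$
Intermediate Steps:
$R = i \sqrt{137}$ ($R = \sqrt{-137} = i \sqrt{137} \approx 11.705 i$)
$\left(I{\left(7,-4 - 6 \right)} + R\right) 433 = \left(7 + i \sqrt{137}\right) 433 = 3031 + 433 i \sqrt{137}$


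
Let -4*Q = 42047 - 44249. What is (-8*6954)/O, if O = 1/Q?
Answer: -30625416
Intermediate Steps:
Q = 1101/2 (Q = -(42047 - 44249)/4 = -¼*(-2202) = 1101/2 ≈ 550.50)
O = 2/1101 (O = 1/(1101/2) = 2/1101 ≈ 0.0018165)
(-8*6954)/O = (-8*6954)/(2/1101) = -55632*1101/2 = -30625416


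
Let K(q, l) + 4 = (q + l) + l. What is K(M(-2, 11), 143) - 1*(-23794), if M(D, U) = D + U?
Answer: 24085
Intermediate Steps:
K(q, l) = -4 + q + 2*l (K(q, l) = -4 + ((q + l) + l) = -4 + ((l + q) + l) = -4 + (q + 2*l) = -4 + q + 2*l)
K(M(-2, 11), 143) - 1*(-23794) = (-4 + (-2 + 11) + 2*143) - 1*(-23794) = (-4 + 9 + 286) + 23794 = 291 + 23794 = 24085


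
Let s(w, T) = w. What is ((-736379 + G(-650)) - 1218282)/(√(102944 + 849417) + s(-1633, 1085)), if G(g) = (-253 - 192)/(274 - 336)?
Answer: 8604386127/4621232 + 121188537*√952361/106288336 ≈ 2974.6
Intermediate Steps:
G(g) = 445/62 (G(g) = -445/(-62) = -445*(-1/62) = 445/62)
((-736379 + G(-650)) - 1218282)/(√(102944 + 849417) + s(-1633, 1085)) = ((-736379 + 445/62) - 1218282)/(√(102944 + 849417) - 1633) = (-45655053/62 - 1218282)/(√952361 - 1633) = -121188537/(62*(-1633 + √952361))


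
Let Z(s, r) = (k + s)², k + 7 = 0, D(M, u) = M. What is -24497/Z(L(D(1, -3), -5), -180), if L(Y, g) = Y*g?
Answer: -24497/144 ≈ -170.12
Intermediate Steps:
k = -7 (k = -7 + 0 = -7)
Z(s, r) = (-7 + s)²
-24497/Z(L(D(1, -3), -5), -180) = -24497/(-7 + 1*(-5))² = -24497/(-7 - 5)² = -24497/((-12)²) = -24497/144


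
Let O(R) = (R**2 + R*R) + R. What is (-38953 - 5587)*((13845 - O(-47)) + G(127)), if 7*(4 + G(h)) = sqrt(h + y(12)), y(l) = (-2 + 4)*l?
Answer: -421793800 - 44540*sqrt(151)/7 ≈ -4.2187e+8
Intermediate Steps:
y(l) = 2*l
G(h) = -4 + sqrt(24 + h)/7 (G(h) = -4 + sqrt(h + 2*12)/7 = -4 + sqrt(h + 24)/7 = -4 + sqrt(24 + h)/7)
O(R) = R + 2*R**2 (O(R) = (R**2 + R**2) + R = 2*R**2 + R = R + 2*R**2)
(-38953 - 5587)*((13845 - O(-47)) + G(127)) = (-38953 - 5587)*((13845 - (-47)*(1 + 2*(-47))) + (-4 + sqrt(24 + 127)/7)) = -44540*((13845 - (-47)*(1 - 94)) + (-4 + sqrt(151)/7)) = -44540*((13845 - (-47)*(-93)) + (-4 + sqrt(151)/7)) = -44540*((13845 - 1*4371) + (-4 + sqrt(151)/7)) = -44540*((13845 - 4371) + (-4 + sqrt(151)/7)) = -44540*(9474 + (-4 + sqrt(151)/7)) = -44540*(9470 + sqrt(151)/7) = -421793800 - 44540*sqrt(151)/7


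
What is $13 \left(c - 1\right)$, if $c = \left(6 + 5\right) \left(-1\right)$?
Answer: $-156$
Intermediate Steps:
$c = -11$ ($c = 11 \left(-1\right) = -11$)
$13 \left(c - 1\right) = 13 \left(-11 - 1\right) = 13 \left(-12\right) = -156$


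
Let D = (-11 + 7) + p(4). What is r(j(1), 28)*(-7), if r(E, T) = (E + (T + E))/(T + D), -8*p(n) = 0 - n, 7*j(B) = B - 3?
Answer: -384/49 ≈ -7.8367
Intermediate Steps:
j(B) = -3/7 + B/7 (j(B) = (B - 3)/7 = (-3 + B)/7 = -3/7 + B/7)
p(n) = n/8 (p(n) = -(0 - n)/8 = -(-1)*n/8 = n/8)
D = -7/2 (D = (-11 + 7) + (⅛)*4 = -4 + ½ = -7/2 ≈ -3.5000)
r(E, T) = (T + 2*E)/(-7/2 + T) (r(E, T) = (E + (T + E))/(T - 7/2) = (E + (E + T))/(-7/2 + T) = (T + 2*E)/(-7/2 + T))
r(j(1), 28)*(-7) = (2*(28 + 2*(-3/7 + (⅐)*1))/(-7 + 2*28))*(-7) = (2*(28 + 2*(-3/7 + ⅐))/(-7 + 56))*(-7) = (2*(28 + 2*(-2/7))/49)*(-7) = (2*(1/49)*(28 - 4/7))*(-7) = (2*(1/49)*(192/7))*(-7) = (384/343)*(-7) = -384/49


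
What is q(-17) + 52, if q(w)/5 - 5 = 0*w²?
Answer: 77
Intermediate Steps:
q(w) = 25 (q(w) = 25 + 5*(0*w²) = 25 + 5*0 = 25 + 0 = 25)
q(-17) + 52 = 25 + 52 = 77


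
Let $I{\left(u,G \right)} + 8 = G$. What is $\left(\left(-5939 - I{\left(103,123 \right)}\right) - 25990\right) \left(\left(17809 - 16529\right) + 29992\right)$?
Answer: $-1002079968$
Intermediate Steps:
$I{\left(u,G \right)} = -8 + G$
$\left(\left(-5939 - I{\left(103,123 \right)}\right) - 25990\right) \left(\left(17809 - 16529\right) + 29992\right) = \left(\left(-5939 - \left(-8 + 123\right)\right) - 25990\right) \left(\left(17809 - 16529\right) + 29992\right) = \left(\left(-5939 - 115\right) - 25990\right) \left(\left(17809 - 16529\right) + 29992\right) = \left(\left(-5939 - 115\right) - 25990\right) \left(1280 + 29992\right) = \left(-6054 - 25990\right) 31272 = \left(-32044\right) 31272 = -1002079968$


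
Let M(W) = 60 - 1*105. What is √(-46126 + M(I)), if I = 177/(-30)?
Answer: I*√46171 ≈ 214.87*I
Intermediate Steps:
I = -59/10 (I = 177*(-1/30) = -59/10 ≈ -5.9000)
M(W) = -45 (M(W) = 60 - 105 = -45)
√(-46126 + M(I)) = √(-46126 - 45) = √(-46171) = I*√46171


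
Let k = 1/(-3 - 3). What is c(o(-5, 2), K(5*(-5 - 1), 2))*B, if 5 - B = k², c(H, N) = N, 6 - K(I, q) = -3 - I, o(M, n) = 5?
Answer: -1253/12 ≈ -104.42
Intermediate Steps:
k = -⅙ (k = 1/(-6) = -⅙ ≈ -0.16667)
K(I, q) = 9 + I (K(I, q) = 6 - (-3 - I) = 6 + (3 + I) = 9 + I)
B = 179/36 (B = 5 - (-⅙)² = 5 - 1*1/36 = 5 - 1/36 = 179/36 ≈ 4.9722)
c(o(-5, 2), K(5*(-5 - 1), 2))*B = (9 + 5*(-5 - 1))*(179/36) = (9 + 5*(-6))*(179/36) = (9 - 30)*(179/36) = -21*179/36 = -1253/12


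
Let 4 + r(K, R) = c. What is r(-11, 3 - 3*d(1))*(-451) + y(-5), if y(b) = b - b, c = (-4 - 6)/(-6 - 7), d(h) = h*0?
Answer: 18942/13 ≈ 1457.1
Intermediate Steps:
d(h) = 0
c = 10/13 (c = -10/(-13) = -10*(-1/13) = 10/13 ≈ 0.76923)
r(K, R) = -42/13 (r(K, R) = -4 + 10/13 = -42/13)
y(b) = 0
r(-11, 3 - 3*d(1))*(-451) + y(-5) = -42/13*(-451) + 0 = 18942/13 + 0 = 18942/13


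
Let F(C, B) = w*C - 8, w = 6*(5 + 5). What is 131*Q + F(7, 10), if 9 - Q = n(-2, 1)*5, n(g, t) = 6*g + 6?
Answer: 5521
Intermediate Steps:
n(g, t) = 6 + 6*g
w = 60 (w = 6*10 = 60)
F(C, B) = -8 + 60*C (F(C, B) = 60*C - 8 = -8 + 60*C)
Q = 39 (Q = 9 - (6 + 6*(-2))*5 = 9 - (6 - 12)*5 = 9 - (-6)*5 = 9 - 1*(-30) = 9 + 30 = 39)
131*Q + F(7, 10) = 131*39 + (-8 + 60*7) = 5109 + (-8 + 420) = 5109 + 412 = 5521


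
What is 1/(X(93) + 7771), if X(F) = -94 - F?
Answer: 1/7584 ≈ 0.00013186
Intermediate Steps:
1/(X(93) + 7771) = 1/((-94 - 1*93) + 7771) = 1/((-94 - 93) + 7771) = 1/(-187 + 7771) = 1/7584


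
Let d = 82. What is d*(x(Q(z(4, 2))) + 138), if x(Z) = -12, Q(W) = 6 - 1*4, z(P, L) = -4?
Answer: 10332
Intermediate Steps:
Q(W) = 2 (Q(W) = 6 - 4 = 2)
d*(x(Q(z(4, 2))) + 138) = 82*(-12 + 138) = 82*126 = 10332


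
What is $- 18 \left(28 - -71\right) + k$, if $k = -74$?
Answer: $-1856$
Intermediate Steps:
$- 18 \left(28 - -71\right) + k = - 18 \left(28 - -71\right) - 74 = - 18 \left(28 + 71\right) - 74 = \left(-18\right) 99 - 74 = -1782 - 74 = -1856$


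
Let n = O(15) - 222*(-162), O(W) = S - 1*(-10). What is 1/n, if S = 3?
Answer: 1/35977 ≈ 2.7796e-5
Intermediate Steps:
O(W) = 13 (O(W) = 3 - 1*(-10) = 3 + 10 = 13)
n = 35977 (n = 13 - 222*(-162) = 13 + 35964 = 35977)
1/n = 1/35977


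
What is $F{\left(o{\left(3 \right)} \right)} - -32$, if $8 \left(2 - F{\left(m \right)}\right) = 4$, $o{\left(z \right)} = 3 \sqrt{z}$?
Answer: $\frac{67}{2} \approx 33.5$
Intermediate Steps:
$F{\left(m \right)} = \frac{3}{2}$ ($F{\left(m \right)} = 2 - \frac{1}{2} = \frac{3}{2}$)
$F{\left(o{\left(3 \right)} \right)} - -32 = \frac{3}{2} - -32 = \frac{3}{2} + 32 = \frac{67}{2}$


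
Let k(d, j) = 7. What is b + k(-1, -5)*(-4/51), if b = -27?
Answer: -1405/51 ≈ -27.549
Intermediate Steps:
b + k(-1, -5)*(-4/51) = -27 + 7*(-4/51) = -27 - 28/51 = -1405/51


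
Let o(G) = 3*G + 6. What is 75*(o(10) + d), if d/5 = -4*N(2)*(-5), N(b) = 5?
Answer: 40200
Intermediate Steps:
o(G) = 6 + 3*G
d = 500 (d = 5*(-4*5*(-5)) = 5*(-20*(-5)) = 5*100 = 500)
75*(o(10) + d) = 75*((6 + 3*10) + 500) = 75*((6 + 30) + 500) = 75*(36 + 500) = 75*536 = 40200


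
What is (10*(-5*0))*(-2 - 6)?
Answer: 0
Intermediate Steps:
(10*(-5*0))*(-2 - 6) = (10*0)*(-8) = 0*(-8) = 0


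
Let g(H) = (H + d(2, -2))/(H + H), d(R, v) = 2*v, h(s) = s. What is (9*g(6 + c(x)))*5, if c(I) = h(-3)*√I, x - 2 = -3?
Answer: 21/2 - 6*I ≈ 10.5 - 6.0*I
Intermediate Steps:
x = -1 (x = 2 - 3 = -1)
c(I) = -3*√I
g(H) = (-4 + H)/(2*H) (g(H) = (H + 2*(-2))/(H + H) = (H - 4)/((2*H)) = (-4 + H)*(1/(2*H)) = (-4 + H)/(2*H))
(9*g(6 + c(x)))*5 = (9*((-4 + (6 - 3*I))/(2*(6 - 3*I))))*5 = (9*(((6 + 3*I)/45)*(2 - 3*I)/2))*5 = (9*((2 - 3*I)*(6 + 3*I)/90))*5 = ((2 - 3*I)*(6 + 3*I)/10)*5 = (2 - 3*I)*(6 + 3*I)/2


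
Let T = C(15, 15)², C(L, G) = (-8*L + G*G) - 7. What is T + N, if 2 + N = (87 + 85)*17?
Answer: 12526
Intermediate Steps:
C(L, G) = -7 + G² - 8*L (C(L, G) = (-8*L + G²) - 7 = (G² - 8*L) - 7 = -7 + G² - 8*L)
N = 2922 (N = -2 + (87 + 85)*17 = -2 + 172*17 = -2 + 2924 = 2922)
T = 9604 (T = (-7 + 15² - 8*15)² = (-7 + 225 - 120)² = 98² = 9604)
T + N = 9604 + 2922 = 12526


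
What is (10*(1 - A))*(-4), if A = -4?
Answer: -200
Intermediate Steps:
(10*(1 - A))*(-4) = (10*(1 - 1*(-4)))*(-4) = (10*(1 + 4))*(-4) = (10*5)*(-4) = 50*(-4) = -200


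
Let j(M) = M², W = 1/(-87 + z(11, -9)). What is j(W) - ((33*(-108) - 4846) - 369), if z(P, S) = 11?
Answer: 50707505/5776 ≈ 8779.0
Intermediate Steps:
W = -1/76 (W = 1/(-87 + 11) = 1/(-76) = -1/76 ≈ -0.013158)
j(W) - ((33*(-108) - 4846) - 369) = (-1/76)² - ((33*(-108) - 4846) - 369) = 1/5776 - ((-3564 - 4846) - 369) = 1/5776 - (-8410 - 369) = 1/5776 - 1*(-8779) = 1/5776 + 8779 = 50707505/5776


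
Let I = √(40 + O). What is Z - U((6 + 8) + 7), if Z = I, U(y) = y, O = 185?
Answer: -6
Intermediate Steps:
I = 15 (I = √(40 + 185) = √225 = 15)
Z = 15
Z - U((6 + 8) + 7) = 15 - ((6 + 8) + 7) = 15 - (14 + 7) = 15 - 1*21 = 15 - 21 = -6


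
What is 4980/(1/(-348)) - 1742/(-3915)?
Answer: -6784849858/3915 ≈ -1.7330e+6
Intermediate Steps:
4980/(1/(-348)) - 1742/(-3915) = 4980/(-1/348) - 1742*(-1/3915) = 4980*(-348) + 1742/3915 = -1733040 + 1742/3915 = -6784849858/3915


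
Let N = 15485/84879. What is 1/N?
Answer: 84879/15485 ≈ 5.4814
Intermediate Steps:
N = 15485/84879 (N = 15485*(1/84879) = 15485/84879 ≈ 0.18244)
1/N = 1/(15485/84879) = 84879/15485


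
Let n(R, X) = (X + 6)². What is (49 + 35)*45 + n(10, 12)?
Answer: 4104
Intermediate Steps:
n(R, X) = (6 + X)²
(49 + 35)*45 + n(10, 12) = (49 + 35)*45 + (6 + 12)² = 84*45 + 18² = 3780 + 324 = 4104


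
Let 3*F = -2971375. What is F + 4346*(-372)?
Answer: -7821511/3 ≈ -2.6072e+6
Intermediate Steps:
F = -2971375/3 (F = (1/3)*(-2971375) = -2971375/3 ≈ -9.9046e+5)
F + 4346*(-372) = -2971375/3 + 4346*(-372) = -2971375/3 - 1616712 = -7821511/3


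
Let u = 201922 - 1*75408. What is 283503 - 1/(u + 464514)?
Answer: 167558211083/591028 ≈ 2.8350e+5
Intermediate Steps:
u = 126514 (u = 201922 - 75408 = 126514)
283503 - 1/(u + 464514) = 283503 - 1/(126514 + 464514) = 283503 - 1/591028 = 167558211083/591028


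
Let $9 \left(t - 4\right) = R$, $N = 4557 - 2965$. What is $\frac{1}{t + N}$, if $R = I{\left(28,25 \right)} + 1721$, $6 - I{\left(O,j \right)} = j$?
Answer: $\frac{9}{16066} \approx 0.00056019$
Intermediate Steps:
$I{\left(O,j \right)} = 6 - j$
$N = 1592$
$R = 1702$ ($R = \left(6 - 25\right) + 1721 = -19 + 1721 = 1702$)
$t = \frac{1738}{9}$ ($t = 4 + \frac{1}{9} \cdot 1702 = 4 + \frac{1702}{9} = \frac{1738}{9} \approx 193.11$)
$\frac{1}{t + N} = \frac{1}{\frac{1738}{9} + 1592} = \frac{1}{\frac{16066}{9}} = \frac{9}{16066}$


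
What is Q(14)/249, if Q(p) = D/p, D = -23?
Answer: -23/3486 ≈ -0.0065978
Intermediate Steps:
Q(p) = -23/p
Q(14)/249 = -23/14/249 = -23*1/14*(1/249) = -23/14*1/249 = -23/3486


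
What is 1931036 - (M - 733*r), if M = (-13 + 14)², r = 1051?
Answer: 2701418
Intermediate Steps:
M = 1 (M = 1² = 1)
1931036 - (M - 733*r) = 1931036 - (1 - 733*1051) = 1931036 - (1 - 770383) = 1931036 - 1*(-770382) = 1931036 + 770382 = 2701418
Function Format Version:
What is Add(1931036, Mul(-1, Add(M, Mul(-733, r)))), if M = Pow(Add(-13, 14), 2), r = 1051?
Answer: 2701418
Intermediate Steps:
M = 1 (M = Pow(1, 2) = 1)
Add(1931036, Mul(-1, Add(M, Mul(-733, r)))) = Add(1931036, Mul(-1, Add(1, Mul(-733, 1051)))) = Add(1931036, Mul(-1, Add(1, -770383))) = Add(1931036, Mul(-1, -770382)) = Add(1931036, 770382) = 2701418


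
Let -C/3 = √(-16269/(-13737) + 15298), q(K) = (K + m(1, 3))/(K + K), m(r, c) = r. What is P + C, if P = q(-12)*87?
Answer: 319/8 - 9*√35642409415/4579 ≈ -331.19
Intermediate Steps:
q(K) = (1 + K)/(2*K) (q(K) = (K + 1)/(K + K) = (1 + K)/((2*K)) = (1 + K)*(1/(2*K)) = (1 + K)/(2*K))
C = -9*√35642409415/4579 (C = -3*√(-16269/(-13737) + 15298) = -3*√(-16269*(-1/13737) + 15298) = -3*√(5423/4579 + 15298) = -9*√35642409415/4579 ≈ -371.07)
P = 319/8 (P = ((½)*(1 - 12)/(-12))*87 = ((½)*(-1/12)*(-11))*87 = (11/24)*87 = 319/8 ≈ 39.875)
P + C = 319/8 - 9*√35642409415/4579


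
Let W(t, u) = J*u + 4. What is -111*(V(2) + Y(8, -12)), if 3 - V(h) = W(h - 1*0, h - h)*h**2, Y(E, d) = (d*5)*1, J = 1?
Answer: 8103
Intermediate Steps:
Y(E, d) = 5*d (Y(E, d) = (5*d)*1 = 5*d)
W(t, u) = 4 + u (W(t, u) = 1*u + 4 = u + 4 = 4 + u)
V(h) = 3 - 4*h**2 (V(h) = 3 - (4 + (h - h))*h**2 = 3 - (4 + 0)*h**2 = 3 - 4*h**2)
-111*(V(2) + Y(8, -12)) = -111*((3 - 4*2**2) + 5*(-12)) = -111*((3 - 4*4) - 60) = -111*((3 - 16) - 60) = -111*(-13 - 60) = -111*(-73) = 8103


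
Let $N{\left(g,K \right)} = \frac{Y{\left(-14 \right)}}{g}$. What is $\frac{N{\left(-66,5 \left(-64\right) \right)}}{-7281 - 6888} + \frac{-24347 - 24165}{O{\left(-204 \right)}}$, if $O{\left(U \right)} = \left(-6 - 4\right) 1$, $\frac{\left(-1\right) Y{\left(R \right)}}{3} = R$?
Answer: $\frac{3780515939}{779295} \approx 4851.2$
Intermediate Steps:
$Y{\left(R \right)} = - 3 R$
$O{\left(U \right)} = -10$ ($O{\left(U \right)} = \left(-10\right) 1 = -10$)
$N{\left(g,K \right)} = \frac{42}{g}$ ($N{\left(g,K \right)} = \frac{\left(-3\right) \left(-14\right)}{g} = \frac{42}{g}$)
$\frac{N{\left(-66,5 \left(-64\right) \right)}}{-7281 - 6888} + \frac{-24347 - 24165}{O{\left(-204 \right)}} = \frac{42 \frac{1}{-66}}{-7281 - 6888} + \frac{-24347 - 24165}{-10} = \frac{42 \left(- \frac{1}{66}\right)}{-7281 - 6888} - - \frac{24256}{5} = - \frac{7}{11 \left(-14169\right)} + \frac{24256}{5} = \left(- \frac{7}{11}\right) \left(- \frac{1}{14169}\right) + \frac{24256}{5} = \frac{7}{155859} + \frac{24256}{5} = \frac{3780515939}{779295}$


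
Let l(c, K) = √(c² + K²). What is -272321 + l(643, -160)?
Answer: -272321 + √439049 ≈ -2.7166e+5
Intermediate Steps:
l(c, K) = √(K² + c²)
-272321 + l(643, -160) = -272321 + √((-160)² + 643²) = -272321 + √(25600 + 413449) = -272321 + √439049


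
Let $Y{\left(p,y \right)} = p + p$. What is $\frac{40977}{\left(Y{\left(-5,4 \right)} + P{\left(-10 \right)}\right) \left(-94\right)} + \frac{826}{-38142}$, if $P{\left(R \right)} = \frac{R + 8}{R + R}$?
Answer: $\frac{433937794}{9859707} \approx 44.011$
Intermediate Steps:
$Y{\left(p,y \right)} = 2 p$
$P{\left(R \right)} = \frac{8 + R}{2 R}$
$\frac{40977}{\left(Y{\left(-5,4 \right)} + P{\left(-10 \right)}\right) \left(-94\right)} + \frac{826}{-38142} = \frac{40977}{\left(2 \left(-5\right) + \frac{8 - 10}{2 \left(-10\right)}\right) \left(-94\right)} + \frac{826}{-38142} = \frac{40977}{\left(-10 + \frac{1}{2} \left(- \frac{1}{10}\right) \left(-2\right)\right) \left(-94\right)} + 826 \left(- \frac{1}{38142}\right) = \frac{40977}{\left(-10 + \frac{1}{10}\right) \left(-94\right)} - \frac{413}{19071} = \frac{40977}{\left(- \frac{99}{10}\right) \left(-94\right)} - \frac{413}{19071} = \frac{40977}{\frac{4653}{5}} - \frac{413}{19071} = 40977 \cdot \frac{5}{4653} - \frac{413}{19071} = \frac{22765}{517} - \frac{413}{19071} = \frac{433937794}{9859707}$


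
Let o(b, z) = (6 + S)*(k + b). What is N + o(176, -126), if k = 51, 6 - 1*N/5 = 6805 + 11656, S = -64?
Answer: -105441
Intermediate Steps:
N = -92275 (N = 30 - 5*(6805 + 11656) = 30 - 5*18461 = 30 - 92305 = -92275)
o(b, z) = -2958 - 58*b (o(b, z) = (6 - 64)*(51 + b) = -58*(51 + b) = -2958 - 58*b)
N + o(176, -126) = -92275 + (-2958 - 58*176) = -92275 + (-2958 - 10208) = -92275 - 13166 = -105441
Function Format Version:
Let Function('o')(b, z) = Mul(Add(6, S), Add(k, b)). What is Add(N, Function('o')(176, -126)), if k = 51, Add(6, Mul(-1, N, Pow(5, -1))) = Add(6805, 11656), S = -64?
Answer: -105441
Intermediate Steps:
N = -92275 (N = Add(30, Mul(-5, Add(6805, 11656))) = Add(30, Mul(-5, 18461)) = Add(30, -92305) = -92275)
Function('o')(b, z) = Add(-2958, Mul(-58, b)) (Function('o')(b, z) = Mul(Add(6, -64), Add(51, b)) = Mul(-58, Add(51, b)) = Add(-2958, Mul(-58, b)))
Add(N, Function('o')(176, -126)) = Add(-92275, Add(-2958, Mul(-58, 176))) = Add(-92275, Add(-2958, -10208)) = Add(-92275, -13166) = -105441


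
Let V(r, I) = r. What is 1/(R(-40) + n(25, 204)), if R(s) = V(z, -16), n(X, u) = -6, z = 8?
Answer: ½ ≈ 0.50000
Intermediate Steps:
R(s) = 8
1/(R(-40) + n(25, 204)) = 1/(8 - 6) = 1/2 = ½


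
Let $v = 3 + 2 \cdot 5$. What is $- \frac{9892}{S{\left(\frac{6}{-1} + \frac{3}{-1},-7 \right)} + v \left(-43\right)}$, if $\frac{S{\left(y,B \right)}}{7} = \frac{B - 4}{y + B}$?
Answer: $\frac{158272}{8867} \approx 17.85$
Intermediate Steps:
$S{\left(y,B \right)} = \frac{7 \left(-4 + B\right)}{B + y}$ ($S{\left(y,B \right)} = 7 \frac{B - 4}{y + B} = 7 \frac{-4 + B}{B + y} = \frac{7 \left(-4 + B\right)}{B + y}$)
$v = 13$ ($v = 3 + 10 = 13$)
$- \frac{9892}{S{\left(\frac{6}{-1} + \frac{3}{-1},-7 \right)} + v \left(-43\right)} = - \frac{9892}{\frac{7 \left(-4 - 7\right)}{-7 + \left(\frac{6}{-1} + \frac{3}{-1}\right)} + 13 \left(-43\right)} = - \frac{9892}{7 \frac{1}{-7 + \left(6 \left(-1\right) + 3 \left(-1\right)\right)} \left(-11\right) - 559} = - \frac{9892}{7 \frac{1}{-7 - 9} \left(-11\right) - 559} = - \frac{9892}{7 \frac{1}{-16} \left(-11\right) - 559} = - \frac{9892}{7 \left(- \frac{1}{16}\right) \left(-11\right) - 559} = - \frac{9892}{\frac{77}{16} - 559} = - \frac{9892}{- \frac{8867}{16}} = \left(-9892\right) \left(- \frac{16}{8867}\right) = \frac{158272}{8867}$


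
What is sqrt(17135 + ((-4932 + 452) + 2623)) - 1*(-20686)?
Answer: 20686 + sqrt(15278) ≈ 20810.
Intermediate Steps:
sqrt(17135 + ((-4932 + 452) + 2623)) - 1*(-20686) = sqrt(17135 + (-4480 + 2623)) + 20686 = sqrt(17135 - 1857) + 20686 = sqrt(15278) + 20686 = 20686 + sqrt(15278)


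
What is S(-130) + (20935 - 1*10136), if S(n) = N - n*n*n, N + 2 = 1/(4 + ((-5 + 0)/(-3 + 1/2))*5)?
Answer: 30909159/14 ≈ 2.2078e+6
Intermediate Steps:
N = -27/14 (N = -2 + 1/(4 + ((-5 + 0)/(-3 + 1/2))*5) = -2 + 1/(4 - 5/(-3 + ½)*5) = -2 + 1/(4 - 5/(-5/2)*5) = -2 + 1/(4 - 5*(-⅖)*5) = -2 + 1/(4 + 2*5) = -2 + 1/(4 + 10) = -2 + 1/14 = -27/14 ≈ -1.9286)
S(n) = -27/14 - n³ (S(n) = -27/14 - n*n*n = -27/14 - n²*n = -27/14 - n³)
S(-130) + (20935 - 1*10136) = (-27/14 - 1*(-130)³) + (20935 - 1*10136) = (-27/14 - 1*(-2197000)) + (20935 - 10136) = (-27/14 + 2197000) + 10799 = 30757973/14 + 10799 = 30909159/14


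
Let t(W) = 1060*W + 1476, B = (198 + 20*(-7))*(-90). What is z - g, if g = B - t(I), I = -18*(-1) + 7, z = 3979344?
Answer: 4012540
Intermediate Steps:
I = 25 (I = 18 + 7 = 25)
B = -5220 (B = (198 - 140)*(-90) = 58*(-90) = -5220)
t(W) = 1476 + 1060*W
g = -33196 (g = -5220 - (1476 + 1060*25) = -5220 - (1476 + 26500) = -5220 - 1*27976 = -5220 - 27976 = -33196)
z - g = 3979344 - 1*(-33196) = 3979344 + 33196 = 4012540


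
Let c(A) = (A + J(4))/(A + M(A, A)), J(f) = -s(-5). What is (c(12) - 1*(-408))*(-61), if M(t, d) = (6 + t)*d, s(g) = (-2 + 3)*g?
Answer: -5675501/228 ≈ -24893.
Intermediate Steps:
s(g) = g (s(g) = 1*g = g)
J(f) = 5 (J(f) = -1*(-5) = 5)
M(t, d) = d*(6 + t)
c(A) = (5 + A)/(A + A*(6 + A)) (c(A) = (A + 5)/(A + A*(6 + A)) = (5 + A)/(A + A*(6 + A)))
(c(12) - 1*(-408))*(-61) = ((5 + 12)/(12*(7 + 12)) - 1*(-408))*(-61) = ((1/12)*17/19 + 408)*(-61) = ((1/12)*(1/19)*17 + 408)*(-61) = (17/228 + 408)*(-61) = (93041/228)*(-61) = -5675501/228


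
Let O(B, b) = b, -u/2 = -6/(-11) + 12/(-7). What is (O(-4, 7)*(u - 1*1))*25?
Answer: 2575/11 ≈ 234.09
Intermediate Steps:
u = 180/77 (u = -2*(-6/(-11) + 12/(-7)) = -2*(-6*(-1/11) + 12*(-⅐)) = -2*(6/11 - 12/7) = -2*(-90/77) = 180/77 ≈ 2.3377)
(O(-4, 7)*(u - 1*1))*25 = (7*(180/77 - 1*1))*25 = (7*(180/77 - 1))*25 = (7*(103/77))*25 = (103/11)*25 = 2575/11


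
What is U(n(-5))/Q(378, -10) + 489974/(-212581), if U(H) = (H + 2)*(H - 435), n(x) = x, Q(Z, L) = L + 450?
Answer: 147769/212581 ≈ 0.69512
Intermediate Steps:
Q(Z, L) = 450 + L
U(H) = (-435 + H)*(2 + H) (U(H) = (2 + H)*(-435 + H) = (-435 + H)*(2 + H))
U(n(-5))/Q(378, -10) + 489974/(-212581) = (-870 + (-5)**2 - 433*(-5))/(450 - 10) + 489974/(-212581) = (-870 + 25 + 2165)/440 + 489974*(-1/212581) = 1320*(1/440) - 489974/212581 = 3 - 489974/212581 = 147769/212581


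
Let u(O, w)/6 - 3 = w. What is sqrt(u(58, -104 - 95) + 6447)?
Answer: sqrt(5271) ≈ 72.602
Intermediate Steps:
u(O, w) = 18 + 6*w
sqrt(u(58, -104 - 95) + 6447) = sqrt((18 + 6*(-104 - 95)) + 6447) = sqrt((18 + 6*(-199)) + 6447) = sqrt((18 - 1194) + 6447) = sqrt(-1176 + 6447) = sqrt(5271)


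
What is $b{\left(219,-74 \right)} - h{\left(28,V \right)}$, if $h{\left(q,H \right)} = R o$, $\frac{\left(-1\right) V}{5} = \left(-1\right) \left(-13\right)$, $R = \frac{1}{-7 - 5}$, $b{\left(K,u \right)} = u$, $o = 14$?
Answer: $- \frac{437}{6} \approx -72.833$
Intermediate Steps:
$R = - \frac{1}{12}$ ($R = \frac{1}{-12} = - \frac{1}{12} \approx -0.083333$)
$V = -65$ ($V = - 5 \left(\left(-1\right) \left(-13\right)\right) = \left(-5\right) 13 = -65$)
$h{\left(q,H \right)} = - \frac{7}{6}$ ($h{\left(q,H \right)} = \left(- \frac{1}{12}\right) 14 = - \frac{7}{6}$)
$b{\left(219,-74 \right)} - h{\left(28,V \right)} = -74 - - \frac{7}{6} = -74 + \frac{7}{6} = - \frac{437}{6}$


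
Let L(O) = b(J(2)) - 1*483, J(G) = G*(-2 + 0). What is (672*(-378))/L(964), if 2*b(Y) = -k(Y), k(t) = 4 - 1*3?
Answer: 508032/967 ≈ 525.37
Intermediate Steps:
J(G) = -2*G (J(G) = G*(-2) = -2*G)
k(t) = 1 (k(t) = 4 - 3 = 1)
b(Y) = -1/2 (b(Y) = (-1*1)/2 = (1/2)*(-1) = -1/2)
L(O) = -967/2 (L(O) = -1/2 - 1*483 = -1/2 - 483 = -967/2)
(672*(-378))/L(964) = (672*(-378))/(-967/2) = -254016*(-2/967) = 508032/967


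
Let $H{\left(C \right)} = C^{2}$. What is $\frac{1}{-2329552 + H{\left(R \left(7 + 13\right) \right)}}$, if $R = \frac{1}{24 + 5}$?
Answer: $- \frac{841}{1959152832} \approx -4.2927 \cdot 10^{-7}$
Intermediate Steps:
$R = \frac{1}{29} \approx 0.034483$
$\frac{1}{-2329552 + H{\left(R \left(7 + 13\right) \right)}} = \frac{1}{-2329552 + \left(\frac{7 + 13}{29}\right)^{2}} = \frac{1}{-2329552 + \left(\frac{1}{29} \cdot 20\right)^{2}} = \frac{1}{-2329552 + \left(\frac{20}{29}\right)^{2}} = \frac{1}{-2329552 + \frac{400}{841}} = \frac{1}{- \frac{1959152832}{841}} = - \frac{841}{1959152832}$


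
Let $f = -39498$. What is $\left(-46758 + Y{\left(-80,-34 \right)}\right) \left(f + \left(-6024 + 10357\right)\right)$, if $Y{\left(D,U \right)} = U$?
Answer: $1645440680$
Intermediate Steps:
$\left(-46758 + Y{\left(-80,-34 \right)}\right) \left(f + \left(-6024 + 10357\right)\right) = \left(-46758 - 34\right) \left(-39498 + \left(-6024 + 10357\right)\right) = - 46792 \left(-39498 + 4333\right) = \left(-46792\right) \left(-35165\right) = 1645440680$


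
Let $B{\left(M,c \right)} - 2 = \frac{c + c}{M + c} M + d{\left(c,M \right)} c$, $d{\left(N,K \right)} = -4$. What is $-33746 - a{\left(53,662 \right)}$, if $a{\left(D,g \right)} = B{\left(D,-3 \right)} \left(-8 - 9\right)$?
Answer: $- \frac{840403}{25} \approx -33616.0$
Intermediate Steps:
$B{\left(M,c \right)} = 2 - 4 c + \frac{2 M c}{M + c}$ ($B{\left(M,c \right)} = 2 + \left(\frac{c + c}{M + c} M - 4 c\right) = 2 + \left(\frac{2 c}{M + c} M - 4 c\right) = 2 + \left(\frac{2 M c}{M + c} - 4 c\right) = 2 + \left(- 4 c + \frac{2 M c}{M + c}\right) = 2 - 4 c + \frac{2 M c}{M + c}$)
$a{\left(D,g \right)} = - \frac{34 \left(-21 + 4 D\right)}{-3 + D}$ ($a{\left(D,g \right)} = \frac{2 \left(D - 3 - 2 \left(-3\right)^{2} - D \left(-3\right)\right)}{D - 3} \left(-8 - 9\right) = \frac{2 \left(D - 3 - 18 + 3 D\right)}{-3 + D} \left(-17\right) = \frac{2 \left(-21 + 4 D\right)}{-3 + D} \left(-17\right) = - \frac{34 \left(-21 + 4 D\right)}{-3 + D}$)
$-33746 - a{\left(53,662 \right)} = -33746 - \frac{34 \left(21 - 212\right)}{-3 + 53} = -33746 - \frac{34 \left(21 - 212\right)}{50} = -33746 - 34 \cdot \frac{1}{50} \left(-191\right) = -33746 - - \frac{3247}{25} = -33746 + \frac{3247}{25} = - \frac{840403}{25}$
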